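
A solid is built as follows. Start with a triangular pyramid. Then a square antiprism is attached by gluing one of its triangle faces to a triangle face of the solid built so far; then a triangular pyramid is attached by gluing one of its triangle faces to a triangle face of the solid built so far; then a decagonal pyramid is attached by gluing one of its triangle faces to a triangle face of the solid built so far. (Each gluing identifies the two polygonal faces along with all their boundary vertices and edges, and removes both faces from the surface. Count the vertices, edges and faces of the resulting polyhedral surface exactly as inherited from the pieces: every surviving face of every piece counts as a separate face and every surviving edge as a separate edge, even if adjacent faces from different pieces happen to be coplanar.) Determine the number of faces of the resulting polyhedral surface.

A triangular pyramid: V=4, E=6, F=4.
Attach a square antiprism (V=8, E=16, F=10) along a 3-gon: merge 3 vertices and 3 edges, delete both glued faces → V=9, E=19, F=12.
Attach a triangular pyramid (V=4, E=6, F=4) along a 3-gon: merge 3 vertices and 3 edges, delete both glued faces → V=10, E=22, F=14.
Attach a decagonal pyramid (V=11, E=20, F=11) along a 3-gon: merge 3 vertices and 3 edges, delete both glued faces → V=18, E=39, F=23.
Check: V − E + F = 18 − 39 + 23 = 2.

23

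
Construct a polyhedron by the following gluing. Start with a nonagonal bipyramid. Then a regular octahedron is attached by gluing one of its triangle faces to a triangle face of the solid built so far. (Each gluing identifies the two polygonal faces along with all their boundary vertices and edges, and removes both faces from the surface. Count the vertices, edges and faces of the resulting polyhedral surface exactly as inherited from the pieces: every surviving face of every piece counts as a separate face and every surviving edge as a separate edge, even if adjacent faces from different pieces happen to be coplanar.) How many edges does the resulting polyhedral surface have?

36

A nonagonal bipyramid: V=11, E=27, F=18.
Attach a regular octahedron (V=6, E=12, F=8) along a 3-gon: merge 3 vertices and 3 edges, delete both glued faces → V=14, E=36, F=24.
Check: V − E + F = 14 − 36 + 24 = 2.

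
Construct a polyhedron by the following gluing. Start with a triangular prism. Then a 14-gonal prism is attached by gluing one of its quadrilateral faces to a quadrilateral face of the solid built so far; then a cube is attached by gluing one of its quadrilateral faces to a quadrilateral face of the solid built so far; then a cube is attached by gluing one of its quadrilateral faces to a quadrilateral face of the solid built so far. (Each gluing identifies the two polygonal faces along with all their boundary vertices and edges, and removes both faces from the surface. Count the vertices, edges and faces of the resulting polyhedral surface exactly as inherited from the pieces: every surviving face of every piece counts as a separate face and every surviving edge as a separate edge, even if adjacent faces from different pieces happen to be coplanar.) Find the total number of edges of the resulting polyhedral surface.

63

A triangular prism: V=6, E=9, F=5.
Attach a 14-gonal prism (V=28, E=42, F=16) along a 4-gon: merge 4 vertices and 4 edges, delete both glued faces → V=30, E=47, F=19.
Attach a cube (V=8, E=12, F=6) along a 4-gon: merge 4 vertices and 4 edges, delete both glued faces → V=34, E=55, F=23.
Attach a cube (V=8, E=12, F=6) along a 4-gon: merge 4 vertices and 4 edges, delete both glued faces → V=38, E=63, F=27.
Check: V − E + F = 38 − 63 + 27 = 2.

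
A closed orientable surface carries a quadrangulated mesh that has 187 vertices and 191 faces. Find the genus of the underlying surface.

3

Every face is a square, so 2E = 4·191 = 764, giving E = 382.
χ = V − E + F = 187 − 382 + 191 = -4.
For a closed orientable surface χ = 2 − 2g, so g = (2 − (-4))/2 = 3.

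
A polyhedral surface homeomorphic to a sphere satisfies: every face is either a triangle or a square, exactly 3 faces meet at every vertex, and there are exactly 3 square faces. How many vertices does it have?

6

Let x be the number of triangles; then F = 3 + x.
Edge–face incidences: 2E = 4·3 + 3·x = 12 + 3x.
Every vertex has degree 3, so 3V = 2E.
Euler: V − E + F = 2 ⇒ (2E)/3 − E + (3 + x) = 2.
Multiply by 6: 2·(2E) − 3·(2E) + 6·(3 + x) = 12, i.e. 18 + 6x − (12 + 3x) = 12.
Collecting terms: 3x + 6 = 12, so 3x = 6, so x = 2.
Then 2E = 12 + 3·2 = 18, so E = 9, V = 2E/3 = 6, F = 3 + 2 = 5.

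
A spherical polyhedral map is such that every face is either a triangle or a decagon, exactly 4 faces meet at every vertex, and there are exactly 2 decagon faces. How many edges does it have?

40

Let x be the number of triangles; then F = 2 + x.
Edge–face incidences: 2E = 10·2 + 3·x = 20 + 3x.
Every vertex has degree 4, so 4V = 2E.
Euler: V − E + F = 2 ⇒ (2E)/4 − E + (2 + x) = 2.
Multiply by 8: 2·(2E) − 4·(2E) + 8·(2 + x) = 16, i.e. 16 + 8x − 2·(20 + 3x) = 16.
Collecting terms: 2x − 24 = 16, so 2x = 40, so x = 20.
Then 2E = 20 + 3·20 = 80, so E = 40, V = 2E/4 = 20, F = 2 + 20 = 22.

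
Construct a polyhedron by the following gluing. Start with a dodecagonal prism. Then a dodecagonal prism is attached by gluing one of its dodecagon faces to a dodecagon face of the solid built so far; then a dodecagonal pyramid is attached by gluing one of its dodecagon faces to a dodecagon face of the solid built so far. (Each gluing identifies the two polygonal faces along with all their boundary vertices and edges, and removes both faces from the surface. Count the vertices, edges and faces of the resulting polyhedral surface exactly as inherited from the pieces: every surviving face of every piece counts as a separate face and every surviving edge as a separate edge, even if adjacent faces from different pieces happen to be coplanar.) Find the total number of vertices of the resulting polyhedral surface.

A dodecagonal prism: V=24, E=36, F=14.
Attach a dodecagonal prism (V=24, E=36, F=14) along a 12-gon: merge 12 vertices and 12 edges, delete both glued faces → V=36, E=60, F=26.
Attach a dodecagonal pyramid (V=13, E=24, F=13) along a 12-gon: merge 12 vertices and 12 edges, delete both glued faces → V=37, E=72, F=37.
Check: V − E + F = 37 − 72 + 37 = 2.

37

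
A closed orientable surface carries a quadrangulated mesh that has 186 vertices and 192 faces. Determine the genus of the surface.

Every face is a square, so 2E = 4·192 = 768, giving E = 384.
χ = V − E + F = 186 − 384 + 192 = -6.
For a closed orientable surface χ = 2 − 2g, so g = (2 − (-6))/2 = 4.

4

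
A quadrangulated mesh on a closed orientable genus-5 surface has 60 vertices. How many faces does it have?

68

χ = 2 − 2·5 = -8, and every face is a square so 4F = 2E.
V − E + F = -8 with E = 4F/2 gives 60 − (4/2 − 1)·F = -8, so F = 68 and E = 136.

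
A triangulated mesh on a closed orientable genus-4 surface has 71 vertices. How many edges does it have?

231

χ = 2 − 2·4 = -6, and every face is a triangle so 3F = 2E.
V − E + F = -6 with E = 3F/2 gives 71 − (3/2 − 1)·F = -6, so F = 154 and E = 231.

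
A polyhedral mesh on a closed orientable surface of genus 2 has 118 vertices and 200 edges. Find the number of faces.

For a closed orientable surface of genus 2, χ = 2 − 2·2 = -2.
F = -2 − V + E = -2 − 118 + 200 = 80.

80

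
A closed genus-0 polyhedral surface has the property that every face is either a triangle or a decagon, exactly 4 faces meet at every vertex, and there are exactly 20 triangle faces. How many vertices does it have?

20

Let x be the number of decagons; then F = 20 + x.
Edge–face incidences: 2E = 3·20 + 10·x = 60 + 10x.
Every vertex has degree 4, so 4V = 2E.
Euler: V − E + F = 2 ⇒ (2E)/4 − E + (20 + x) = 2.
Multiply by 8: 2·(2E) − 4·(2E) + 8·(20 + x) = 16, i.e. 160 + 8x − 2·(60 + 10x) = 16.
Collecting terms: −12x + 40 = 16, so −12x = −24, so x = 2.
Then 2E = 60 + 10·2 = 80, so E = 40, V = 2E/4 = 20, F = 20 + 2 = 22.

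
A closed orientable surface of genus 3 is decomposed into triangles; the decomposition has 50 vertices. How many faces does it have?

108

χ = 2 − 2·3 = -4, and every face is a triangle so 3F = 2E.
V − E + F = -4 with E = 3F/2 gives 50 − (3/2 − 1)·F = -4, so F = 108 and E = 162.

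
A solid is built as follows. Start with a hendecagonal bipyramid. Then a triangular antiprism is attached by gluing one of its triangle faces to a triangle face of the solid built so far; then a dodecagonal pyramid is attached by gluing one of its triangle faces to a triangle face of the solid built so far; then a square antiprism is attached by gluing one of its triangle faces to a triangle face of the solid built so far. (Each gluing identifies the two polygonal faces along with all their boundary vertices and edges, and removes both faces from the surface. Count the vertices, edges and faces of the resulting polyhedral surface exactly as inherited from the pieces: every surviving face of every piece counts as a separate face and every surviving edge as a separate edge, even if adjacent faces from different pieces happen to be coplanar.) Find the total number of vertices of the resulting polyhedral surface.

A hendecagonal bipyramid: V=13, E=33, F=22.
Attach a triangular antiprism (V=6, E=12, F=8) along a 3-gon: merge 3 vertices and 3 edges, delete both glued faces → V=16, E=42, F=28.
Attach a dodecagonal pyramid (V=13, E=24, F=13) along a 3-gon: merge 3 vertices and 3 edges, delete both glued faces → V=26, E=63, F=39.
Attach a square antiprism (V=8, E=16, F=10) along a 3-gon: merge 3 vertices and 3 edges, delete both glued faces → V=31, E=76, F=47.
Check: V − E + F = 31 − 76 + 47 = 2.

31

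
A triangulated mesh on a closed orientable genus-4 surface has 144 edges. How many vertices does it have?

42

χ = 2 − 2·4 = -6, and every face is a triangle so 3F = 2E.
F = 2E/3 = 96. Then V = -6 + E − F = -6 + 144 − 96 = 42.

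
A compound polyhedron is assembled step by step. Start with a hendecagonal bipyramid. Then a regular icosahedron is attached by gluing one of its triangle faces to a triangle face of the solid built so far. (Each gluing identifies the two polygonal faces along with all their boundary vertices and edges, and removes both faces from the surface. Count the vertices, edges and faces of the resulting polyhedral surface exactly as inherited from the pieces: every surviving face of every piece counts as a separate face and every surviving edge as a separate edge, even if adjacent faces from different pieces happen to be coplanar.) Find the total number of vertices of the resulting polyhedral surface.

A hendecagonal bipyramid: V=13, E=33, F=22.
Attach a regular icosahedron (V=12, E=30, F=20) along a 3-gon: merge 3 vertices and 3 edges, delete both glued faces → V=22, E=60, F=40.
Check: V − E + F = 22 − 60 + 40 = 2.

22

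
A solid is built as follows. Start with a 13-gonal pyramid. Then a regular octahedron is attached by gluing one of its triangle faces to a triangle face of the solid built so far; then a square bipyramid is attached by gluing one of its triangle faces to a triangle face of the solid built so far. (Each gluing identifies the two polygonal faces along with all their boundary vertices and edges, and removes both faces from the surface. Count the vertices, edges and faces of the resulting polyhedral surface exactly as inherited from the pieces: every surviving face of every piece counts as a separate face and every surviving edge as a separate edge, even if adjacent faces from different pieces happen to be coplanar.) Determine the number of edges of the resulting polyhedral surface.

A 13-gonal pyramid: V=14, E=26, F=14.
Attach a regular octahedron (V=6, E=12, F=8) along a 3-gon: merge 3 vertices and 3 edges, delete both glued faces → V=17, E=35, F=20.
Attach a square bipyramid (V=6, E=12, F=8) along a 3-gon: merge 3 vertices and 3 edges, delete both glued faces → V=20, E=44, F=26.
Check: V − E + F = 20 − 44 + 26 = 2.

44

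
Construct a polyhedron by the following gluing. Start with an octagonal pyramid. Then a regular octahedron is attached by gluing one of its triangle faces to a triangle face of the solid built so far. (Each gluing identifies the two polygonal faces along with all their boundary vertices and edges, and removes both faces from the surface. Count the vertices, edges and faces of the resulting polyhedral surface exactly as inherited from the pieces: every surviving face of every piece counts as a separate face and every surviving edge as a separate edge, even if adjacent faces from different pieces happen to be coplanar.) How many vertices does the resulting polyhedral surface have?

12

An octagonal pyramid: V=9, E=16, F=9.
Attach a regular octahedron (V=6, E=12, F=8) along a 3-gon: merge 3 vertices and 3 edges, delete both glued faces → V=12, E=25, F=15.
Check: V − E + F = 12 − 25 + 15 = 2.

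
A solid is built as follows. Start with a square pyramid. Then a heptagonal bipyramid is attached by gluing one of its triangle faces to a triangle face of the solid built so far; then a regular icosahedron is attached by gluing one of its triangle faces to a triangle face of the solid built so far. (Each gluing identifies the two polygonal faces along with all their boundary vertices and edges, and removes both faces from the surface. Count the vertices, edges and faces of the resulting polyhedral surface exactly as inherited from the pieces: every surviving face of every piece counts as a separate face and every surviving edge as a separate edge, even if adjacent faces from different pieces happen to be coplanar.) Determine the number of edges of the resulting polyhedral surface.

53

A square pyramid: V=5, E=8, F=5.
Attach a heptagonal bipyramid (V=9, E=21, F=14) along a 3-gon: merge 3 vertices and 3 edges, delete both glued faces → V=11, E=26, F=17.
Attach a regular icosahedron (V=12, E=30, F=20) along a 3-gon: merge 3 vertices and 3 edges, delete both glued faces → V=20, E=53, F=35.
Check: V − E + F = 20 − 53 + 35 = 2.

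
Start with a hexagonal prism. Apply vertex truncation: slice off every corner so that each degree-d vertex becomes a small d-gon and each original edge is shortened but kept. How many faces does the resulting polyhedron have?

The base solid has V = 12, E = 18, F = 8.
Truncation replaces each original edge-end by a new vertex, so V′ = 2E = 36.
Each original edge survives, and each old vertex of degree d contributes d new edges; summing degrees gives Σd = 2E, so E′ = E + 2E = 3E = 54.
Each original face survives and each original vertex becomes one new face: F′ = F + V = 20.

20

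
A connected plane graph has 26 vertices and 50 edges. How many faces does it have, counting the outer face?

Euler's formula for a connected plane graph: V − E + F = 2, so F = 2 − 26 + 50 = 26.

26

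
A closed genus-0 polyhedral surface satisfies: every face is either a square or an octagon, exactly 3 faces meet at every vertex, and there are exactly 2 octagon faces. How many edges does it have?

Let x be the number of squares; then F = 2 + x.
Edge–face incidences: 2E = 8·2 + 4·x = 16 + 4x.
Every vertex has degree 3, so 3V = 2E.
Euler: V − E + F = 2 ⇒ (2E)/3 − E + (2 + x) = 2.
Multiply by 6: 2·(2E) − 3·(2E) + 6·(2 + x) = 12, i.e. 12 + 6x − (16 + 4x) = 12.
Collecting terms: 2x − 4 = 12, so 2x = 16, so x = 8.
Then 2E = 16 + 4·8 = 48, so E = 24, V = 2E/3 = 16, F = 2 + 8 = 10.

24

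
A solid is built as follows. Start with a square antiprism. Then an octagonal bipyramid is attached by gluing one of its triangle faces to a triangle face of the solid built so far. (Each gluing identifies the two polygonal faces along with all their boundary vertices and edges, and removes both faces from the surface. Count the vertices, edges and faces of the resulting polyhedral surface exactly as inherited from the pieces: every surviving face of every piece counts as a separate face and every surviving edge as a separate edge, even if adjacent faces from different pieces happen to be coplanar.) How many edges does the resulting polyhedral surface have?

37

A square antiprism: V=8, E=16, F=10.
Attach an octagonal bipyramid (V=10, E=24, F=16) along a 3-gon: merge 3 vertices and 3 edges, delete both glued faces → V=15, E=37, F=24.
Check: V − E + F = 15 − 37 + 24 = 2.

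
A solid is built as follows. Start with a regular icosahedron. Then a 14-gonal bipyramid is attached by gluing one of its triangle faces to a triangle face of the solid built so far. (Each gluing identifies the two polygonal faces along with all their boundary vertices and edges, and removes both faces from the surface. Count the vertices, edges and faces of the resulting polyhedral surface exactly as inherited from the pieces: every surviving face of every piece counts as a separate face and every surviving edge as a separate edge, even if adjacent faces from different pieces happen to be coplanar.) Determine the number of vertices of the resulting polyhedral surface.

A regular icosahedron: V=12, E=30, F=20.
Attach a 14-gonal bipyramid (V=16, E=42, F=28) along a 3-gon: merge 3 vertices and 3 edges, delete both glued faces → V=25, E=69, F=46.
Check: V − E + F = 25 − 69 + 46 = 2.

25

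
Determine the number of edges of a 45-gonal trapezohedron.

180

The n-trapezohedron (dual of the n-antiprism) has V = 2·45 + 2 = 92, E = 4·45 = 180, F = 2·45 = 90.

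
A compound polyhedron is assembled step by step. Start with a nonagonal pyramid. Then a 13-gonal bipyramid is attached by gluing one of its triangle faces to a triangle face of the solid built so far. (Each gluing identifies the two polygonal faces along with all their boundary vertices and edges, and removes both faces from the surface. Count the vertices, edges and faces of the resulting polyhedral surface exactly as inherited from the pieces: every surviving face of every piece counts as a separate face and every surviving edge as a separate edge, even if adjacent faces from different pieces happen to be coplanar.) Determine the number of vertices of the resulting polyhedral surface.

A nonagonal pyramid: V=10, E=18, F=10.
Attach a 13-gonal bipyramid (V=15, E=39, F=26) along a 3-gon: merge 3 vertices and 3 edges, delete both glued faces → V=22, E=54, F=34.
Check: V − E + F = 22 − 54 + 34 = 2.

22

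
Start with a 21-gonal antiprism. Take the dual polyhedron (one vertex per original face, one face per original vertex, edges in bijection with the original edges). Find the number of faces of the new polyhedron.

The base solid has V = 42, E = 84, F = 44.
The dual swaps V and F and preserves E: V′ = F = 44, E′ = E = 84, F′ = V = 42.

42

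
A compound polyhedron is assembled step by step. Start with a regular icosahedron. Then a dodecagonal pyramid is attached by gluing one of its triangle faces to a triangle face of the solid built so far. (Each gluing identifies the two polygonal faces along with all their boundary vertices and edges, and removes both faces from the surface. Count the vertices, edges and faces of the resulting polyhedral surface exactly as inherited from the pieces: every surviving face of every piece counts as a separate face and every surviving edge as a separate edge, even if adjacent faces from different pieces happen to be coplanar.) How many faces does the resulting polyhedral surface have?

31

A regular icosahedron: V=12, E=30, F=20.
Attach a dodecagonal pyramid (V=13, E=24, F=13) along a 3-gon: merge 3 vertices and 3 edges, delete both glued faces → V=22, E=51, F=31.
Check: V − E + F = 22 − 51 + 31 = 2.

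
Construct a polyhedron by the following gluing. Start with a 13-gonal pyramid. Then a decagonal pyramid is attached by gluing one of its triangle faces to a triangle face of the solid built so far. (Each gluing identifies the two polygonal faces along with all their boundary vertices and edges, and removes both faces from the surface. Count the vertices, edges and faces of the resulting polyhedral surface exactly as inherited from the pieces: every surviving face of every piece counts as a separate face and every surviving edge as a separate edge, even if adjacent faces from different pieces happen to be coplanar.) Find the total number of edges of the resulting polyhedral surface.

43

A 13-gonal pyramid: V=14, E=26, F=14.
Attach a decagonal pyramid (V=11, E=20, F=11) along a 3-gon: merge 3 vertices and 3 edges, delete both glued faces → V=22, E=43, F=23.
Check: V − E + F = 22 − 43 + 23 = 2.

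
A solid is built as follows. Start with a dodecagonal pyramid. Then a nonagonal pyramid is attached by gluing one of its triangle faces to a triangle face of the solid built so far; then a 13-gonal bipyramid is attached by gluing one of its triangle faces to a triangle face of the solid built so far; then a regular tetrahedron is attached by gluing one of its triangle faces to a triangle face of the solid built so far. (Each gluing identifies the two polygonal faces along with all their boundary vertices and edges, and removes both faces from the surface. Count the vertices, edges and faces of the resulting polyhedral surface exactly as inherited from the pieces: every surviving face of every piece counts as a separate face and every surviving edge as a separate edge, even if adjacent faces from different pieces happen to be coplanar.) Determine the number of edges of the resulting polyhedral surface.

78

A dodecagonal pyramid: V=13, E=24, F=13.
Attach a nonagonal pyramid (V=10, E=18, F=10) along a 3-gon: merge 3 vertices and 3 edges, delete both glued faces → V=20, E=39, F=21.
Attach a 13-gonal bipyramid (V=15, E=39, F=26) along a 3-gon: merge 3 vertices and 3 edges, delete both glued faces → V=32, E=75, F=45.
Attach a regular tetrahedron (V=4, E=6, F=4) along a 3-gon: merge 3 vertices and 3 edges, delete both glued faces → V=33, E=78, F=47.
Check: V − E + F = 33 − 78 + 47 = 2.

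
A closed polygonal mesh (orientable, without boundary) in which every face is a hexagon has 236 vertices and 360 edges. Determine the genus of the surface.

Every face is a hexagon and each edge borders two faces, so 6F = 2·360, giving F = 120.
χ = V − E + F = 236 − 360 + 120 = -4.
For a closed orientable surface χ = 2 − 2g, so g = (2 − (-4))/2 = 3.

3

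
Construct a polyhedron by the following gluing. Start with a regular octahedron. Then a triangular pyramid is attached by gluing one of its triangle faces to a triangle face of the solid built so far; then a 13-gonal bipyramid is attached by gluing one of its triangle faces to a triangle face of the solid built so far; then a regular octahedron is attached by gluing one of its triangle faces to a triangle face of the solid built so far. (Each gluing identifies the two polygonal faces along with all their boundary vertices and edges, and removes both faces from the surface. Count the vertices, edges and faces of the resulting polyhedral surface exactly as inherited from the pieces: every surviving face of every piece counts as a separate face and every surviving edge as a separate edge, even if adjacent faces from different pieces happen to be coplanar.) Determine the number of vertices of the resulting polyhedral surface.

22

A regular octahedron: V=6, E=12, F=8.
Attach a triangular pyramid (V=4, E=6, F=4) along a 3-gon: merge 3 vertices and 3 edges, delete both glued faces → V=7, E=15, F=10.
Attach a 13-gonal bipyramid (V=15, E=39, F=26) along a 3-gon: merge 3 vertices and 3 edges, delete both glued faces → V=19, E=51, F=34.
Attach a regular octahedron (V=6, E=12, F=8) along a 3-gon: merge 3 vertices and 3 edges, delete both glued faces → V=22, E=60, F=40.
Check: V − E + F = 22 − 60 + 40 = 2.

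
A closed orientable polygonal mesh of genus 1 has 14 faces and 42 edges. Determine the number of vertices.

For a closed orientable surface of genus 1, χ = 2 − 2·1 = 0.
V = 0 + E − F = 0 + 42 − 14 = 28.

28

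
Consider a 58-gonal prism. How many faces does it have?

A prism on an n-gon has two n-gon bases and n rectangular sides: V = 2·58 = 116, E = 3·58 = 174, F = 58 + 2 = 60.

60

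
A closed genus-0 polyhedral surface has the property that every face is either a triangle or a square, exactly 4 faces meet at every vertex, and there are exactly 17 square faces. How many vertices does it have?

23

Let x be the number of triangles; then F = 17 + x.
Edge–face incidences: 2E = 4·17 + 3·x = 68 + 3x.
Every vertex has degree 4, so 4V = 2E.
Euler: V − E + F = 2 ⇒ (2E)/4 − E + (17 + x) = 2.
Multiply by 8: 2·(2E) − 4·(2E) + 8·(17 + x) = 16, i.e. 136 + 8x − 2·(68 + 3x) = 16.
Collecting terms: 2x = 16, so x = 8.
Then 2E = 68 + 3·8 = 92, so E = 46, V = 2E/4 = 23, F = 17 + 8 = 25.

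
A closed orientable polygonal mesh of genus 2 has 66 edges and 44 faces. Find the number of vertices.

For a closed orientable surface of genus 2, χ = 2 − 2·2 = -2.
V = -2 + E − F = -2 + 66 − 44 = 20.

20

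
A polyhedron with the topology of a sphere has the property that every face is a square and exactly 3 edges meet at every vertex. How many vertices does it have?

8

Each face has 4 edges and each edge borders two faces, so 2E = 4F.
Each vertex has degree 3, so 3V = 2E and hence V = 4F/3.
Euler: V − E + F = 2 ⇒ (4F/3) − (4F/2) + F = 2.
Multiply by 6: (8 − 12 + 6)F = 12, i.e. 2F = 12.
So F = 6, E = 4·6/2 = 12, V = 4·6/3 = 8.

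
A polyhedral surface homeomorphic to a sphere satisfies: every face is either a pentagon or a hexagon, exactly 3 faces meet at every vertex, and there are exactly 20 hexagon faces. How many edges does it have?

Let x be the number of pentagons; then F = 20 + x.
Edge–face incidences: 2E = 6·20 + 5·x = 120 + 5x.
Every vertex has degree 3, so 3V = 2E.
Euler: V − E + F = 2 ⇒ (2E)/3 − E + (20 + x) = 2.
Multiply by 6: 2·(2E) − 3·(2E) + 6·(20 + x) = 12, i.e. 120 + 6x − (120 + 5x) = 12.
Collecting terms: x = 12.
Then 2E = 120 + 5·12 = 180, so E = 90, V = 2E/3 = 60, F = 20 + 12 = 32.

90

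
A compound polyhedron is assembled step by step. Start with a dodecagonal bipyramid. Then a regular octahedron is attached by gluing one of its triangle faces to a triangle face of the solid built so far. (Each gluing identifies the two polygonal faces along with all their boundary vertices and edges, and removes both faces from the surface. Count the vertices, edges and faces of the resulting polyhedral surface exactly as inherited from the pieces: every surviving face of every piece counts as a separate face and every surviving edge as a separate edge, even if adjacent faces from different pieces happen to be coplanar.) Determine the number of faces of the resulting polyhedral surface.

A dodecagonal bipyramid: V=14, E=36, F=24.
Attach a regular octahedron (V=6, E=12, F=8) along a 3-gon: merge 3 vertices and 3 edges, delete both glued faces → V=17, E=45, F=30.
Check: V − E + F = 17 − 45 + 30 = 2.

30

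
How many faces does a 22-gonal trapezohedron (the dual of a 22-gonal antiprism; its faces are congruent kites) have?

44

The n-trapezohedron (dual of the n-antiprism) has V = 2·22 + 2 = 46, E = 4·22 = 88, F = 2·22 = 44.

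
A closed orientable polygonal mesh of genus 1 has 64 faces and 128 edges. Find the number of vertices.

For a closed orientable surface of genus 1, χ = 2 − 2·1 = 0.
V = 0 + E − F = 0 + 128 − 64 = 64.

64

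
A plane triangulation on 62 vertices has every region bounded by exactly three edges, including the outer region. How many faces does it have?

120

In a plane triangulation 3F = 2E and V − E + F = 2, so F = 2V − 4 = 2·62 − 4 = 120.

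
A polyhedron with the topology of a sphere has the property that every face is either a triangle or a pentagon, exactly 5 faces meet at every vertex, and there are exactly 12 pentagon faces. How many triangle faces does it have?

80

Let x be the number of triangles; then F = 12 + x.
Edge–face incidences: 2E = 5·12 + 3·x = 60 + 3x.
Every vertex has degree 5, so 5V = 2E.
Euler: V − E + F = 2 ⇒ (2E)/5 − E + (12 + x) = 2.
Multiply by 10: 2·(2E) − 5·(2E) + 10·(12 + x) = 20, i.e. 120 + 10x − 3·(60 + 3x) = 20.
Collecting terms: x − 60 = 20, so x = 80.
Then 2E = 60 + 3·80 = 300, so E = 150, V = 2E/5 = 60, F = 12 + 80 = 92.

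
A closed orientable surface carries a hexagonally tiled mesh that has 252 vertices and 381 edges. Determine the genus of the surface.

2

Every face is a hexagon and each edge borders two faces, so 6F = 2·381, giving F = 127.
χ = V − E + F = 252 − 381 + 127 = -2.
For a closed orientable surface χ = 2 − 2g, so g = (2 − (-2))/2 = 2.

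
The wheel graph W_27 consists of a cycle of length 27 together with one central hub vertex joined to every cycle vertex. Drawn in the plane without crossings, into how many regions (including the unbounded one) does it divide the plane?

28

W_27 has V = 27 + 1 = 28 vertices and E = 2·27 = 54 edges.
By Euler's formula F = 2 − V + E = 2 − 28 + 54 = 28.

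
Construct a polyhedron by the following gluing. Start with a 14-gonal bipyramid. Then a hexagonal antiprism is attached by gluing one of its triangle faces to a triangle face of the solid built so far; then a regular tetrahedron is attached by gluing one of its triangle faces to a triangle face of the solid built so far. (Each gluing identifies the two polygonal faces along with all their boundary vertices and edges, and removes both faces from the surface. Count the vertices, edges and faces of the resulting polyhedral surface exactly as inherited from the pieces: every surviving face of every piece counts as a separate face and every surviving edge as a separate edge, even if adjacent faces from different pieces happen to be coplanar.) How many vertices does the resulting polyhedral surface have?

A 14-gonal bipyramid: V=16, E=42, F=28.
Attach a hexagonal antiprism (V=12, E=24, F=14) along a 3-gon: merge 3 vertices and 3 edges, delete both glued faces → V=25, E=63, F=40.
Attach a regular tetrahedron (V=4, E=6, F=4) along a 3-gon: merge 3 vertices and 3 edges, delete both glued faces → V=26, E=66, F=42.
Check: V − E + F = 26 − 66 + 42 = 2.

26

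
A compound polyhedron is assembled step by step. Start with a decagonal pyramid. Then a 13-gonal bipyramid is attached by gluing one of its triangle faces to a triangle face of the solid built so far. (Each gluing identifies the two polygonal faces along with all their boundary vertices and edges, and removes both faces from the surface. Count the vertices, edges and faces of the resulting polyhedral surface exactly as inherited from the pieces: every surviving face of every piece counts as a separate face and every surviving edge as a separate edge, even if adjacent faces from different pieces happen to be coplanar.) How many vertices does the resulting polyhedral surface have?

A decagonal pyramid: V=11, E=20, F=11.
Attach a 13-gonal bipyramid (V=15, E=39, F=26) along a 3-gon: merge 3 vertices and 3 edges, delete both glued faces → V=23, E=56, F=35.
Check: V − E + F = 23 − 56 + 35 = 2.

23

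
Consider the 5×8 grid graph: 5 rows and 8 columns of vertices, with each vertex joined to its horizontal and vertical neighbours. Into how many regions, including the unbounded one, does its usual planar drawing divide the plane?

The grid has V = 5·8 = 40 vertices and E = 5·7 + 8·4 = 67 edges.
F = 2 − V + E = 2 − 40 + 67 = 29.

29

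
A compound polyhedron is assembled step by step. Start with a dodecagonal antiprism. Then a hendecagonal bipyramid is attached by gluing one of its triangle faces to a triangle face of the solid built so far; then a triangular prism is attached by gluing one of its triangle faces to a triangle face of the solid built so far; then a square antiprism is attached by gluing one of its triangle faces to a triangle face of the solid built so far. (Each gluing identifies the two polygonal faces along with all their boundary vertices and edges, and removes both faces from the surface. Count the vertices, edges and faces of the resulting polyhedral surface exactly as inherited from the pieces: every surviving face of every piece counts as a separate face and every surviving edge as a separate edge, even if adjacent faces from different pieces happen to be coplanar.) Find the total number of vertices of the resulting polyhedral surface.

42

A dodecagonal antiprism: V=24, E=48, F=26.
Attach a hendecagonal bipyramid (V=13, E=33, F=22) along a 3-gon: merge 3 vertices and 3 edges, delete both glued faces → V=34, E=78, F=46.
Attach a triangular prism (V=6, E=9, F=5) along a 3-gon: merge 3 vertices and 3 edges, delete both glued faces → V=37, E=84, F=49.
Attach a square antiprism (V=8, E=16, F=10) along a 3-gon: merge 3 vertices and 3 edges, delete both glued faces → V=42, E=97, F=57.
Check: V − E + F = 42 − 97 + 57 = 2.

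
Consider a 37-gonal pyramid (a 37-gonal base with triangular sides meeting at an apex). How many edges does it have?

A pyramid on an n-gon base has one n-gon and n triangles: V = 37 + 1 = 38, E = 2·37 = 74, F = 37 + 1 = 38.

74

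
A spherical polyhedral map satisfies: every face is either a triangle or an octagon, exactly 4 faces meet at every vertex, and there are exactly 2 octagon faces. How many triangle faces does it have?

Let x be the number of triangles; then F = 2 + x.
Edge–face incidences: 2E = 8·2 + 3·x = 16 + 3x.
Every vertex has degree 4, so 4V = 2E.
Euler: V − E + F = 2 ⇒ (2E)/4 − E + (2 + x) = 2.
Multiply by 8: 2·(2E) − 4·(2E) + 8·(2 + x) = 16, i.e. 16 + 8x − 2·(16 + 3x) = 16.
Collecting terms: 2x − 16 = 16, so 2x = 32, so x = 16.
Then 2E = 16 + 3·16 = 64, so E = 32, V = 2E/4 = 16, F = 2 + 16 = 18.

16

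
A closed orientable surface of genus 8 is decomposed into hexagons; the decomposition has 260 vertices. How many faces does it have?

χ = 2 − 2·8 = -14, and every face is a hexagon so 6F = 2E.
V − E + F = -14 with E = 6F/2 gives 260 − (6/2 − 1)·F = -14, so F = 137 and E = 411.

137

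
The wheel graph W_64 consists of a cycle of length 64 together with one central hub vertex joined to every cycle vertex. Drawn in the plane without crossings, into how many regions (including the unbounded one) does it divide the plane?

W_64 has V = 64 + 1 = 65 vertices and E = 2·64 = 128 edges.
By Euler's formula F = 2 − V + E = 2 − 65 + 128 = 65.

65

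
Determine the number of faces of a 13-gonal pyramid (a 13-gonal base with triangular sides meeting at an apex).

A pyramid on an n-gon base has one n-gon and n triangles: V = 13 + 1 = 14, E = 2·13 = 26, F = 13 + 1 = 14.

14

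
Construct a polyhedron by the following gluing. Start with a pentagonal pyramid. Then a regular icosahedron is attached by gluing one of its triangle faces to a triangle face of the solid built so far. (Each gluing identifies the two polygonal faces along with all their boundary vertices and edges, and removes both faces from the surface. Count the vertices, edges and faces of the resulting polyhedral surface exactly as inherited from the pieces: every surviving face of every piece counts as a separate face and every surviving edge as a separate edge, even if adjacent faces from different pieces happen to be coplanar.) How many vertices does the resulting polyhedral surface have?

15

A pentagonal pyramid: V=6, E=10, F=6.
Attach a regular icosahedron (V=12, E=30, F=20) along a 3-gon: merge 3 vertices and 3 edges, delete both glued faces → V=15, E=37, F=24.
Check: V − E + F = 15 − 37 + 24 = 2.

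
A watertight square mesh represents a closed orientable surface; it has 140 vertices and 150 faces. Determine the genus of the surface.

Every face is a square, so 2E = 4·150 = 600, giving E = 300.
χ = V − E + F = 140 − 300 + 150 = -10.
For a closed orientable surface χ = 2 − 2g, so g = (2 − (-10))/2 = 6.

6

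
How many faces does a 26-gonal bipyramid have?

52

A bipyramid over an n-gon has 2n triangular faces and n + 2 vertices: V = 26 + 2 = 28, E = 3·26 = 78, F = 2·26 = 52.
Check: V − E + F = 28 − 78 + 52 = 2.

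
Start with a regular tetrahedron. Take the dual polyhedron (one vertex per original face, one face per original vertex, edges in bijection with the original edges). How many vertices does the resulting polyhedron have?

The base solid has V = 4, E = 6, F = 4.
The dual swaps V and F and preserves E: V′ = F = 4, E′ = E = 6, F′ = V = 4.

4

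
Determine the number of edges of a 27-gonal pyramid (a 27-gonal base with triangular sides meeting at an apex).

54

A pyramid on an n-gon base has one n-gon and n triangles: V = 27 + 1 = 28, E = 2·27 = 54, F = 27 + 1 = 28.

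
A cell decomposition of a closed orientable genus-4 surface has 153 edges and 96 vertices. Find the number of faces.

For a closed orientable surface of genus 4, χ = 2 − 2·4 = -6.
F = -6 − V + E = -6 − 96 + 153 = 51.

51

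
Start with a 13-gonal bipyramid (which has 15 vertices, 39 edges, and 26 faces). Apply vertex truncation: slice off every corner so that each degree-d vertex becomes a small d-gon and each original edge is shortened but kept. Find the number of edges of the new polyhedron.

117

Truncation replaces each original edge-end by a new vertex, so V′ = 2E = 78.
Each original edge survives, and each old vertex of degree d contributes d new edges; summing degrees gives Σd = 2E, so E′ = E + 2E = 3E = 117.
Each original face survives and each original vertex becomes one new face: F′ = F + V = 41.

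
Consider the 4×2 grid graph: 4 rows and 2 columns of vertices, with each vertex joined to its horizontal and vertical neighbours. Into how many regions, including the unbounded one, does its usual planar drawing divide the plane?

The grid has V = 4·2 = 8 vertices and E = 4·1 + 2·3 = 10 edges.
F = 2 − V + E = 2 − 8 + 10 = 4.

4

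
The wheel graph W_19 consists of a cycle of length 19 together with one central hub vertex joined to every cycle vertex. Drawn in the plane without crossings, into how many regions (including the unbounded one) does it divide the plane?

W_19 has V = 19 + 1 = 20 vertices and E = 2·19 = 38 edges.
By Euler's formula F = 2 − V + E = 2 − 20 + 38 = 20.

20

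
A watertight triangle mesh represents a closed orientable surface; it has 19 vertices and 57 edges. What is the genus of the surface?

Every face is a triangle and each edge borders two faces, so 3F = 2·57, giving F = 38.
χ = V − E + F = 19 − 57 + 38 = 0.
For a closed orientable surface χ = 2 − 2g, so g = (2 − (0))/2 = 1.

1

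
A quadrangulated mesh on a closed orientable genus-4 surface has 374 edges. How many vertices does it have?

χ = 2 − 2·4 = -6, and every face is a square so 4F = 2E.
F = 2E/4 = 187. Then V = -6 + E − F = -6 + 374 − 187 = 181.

181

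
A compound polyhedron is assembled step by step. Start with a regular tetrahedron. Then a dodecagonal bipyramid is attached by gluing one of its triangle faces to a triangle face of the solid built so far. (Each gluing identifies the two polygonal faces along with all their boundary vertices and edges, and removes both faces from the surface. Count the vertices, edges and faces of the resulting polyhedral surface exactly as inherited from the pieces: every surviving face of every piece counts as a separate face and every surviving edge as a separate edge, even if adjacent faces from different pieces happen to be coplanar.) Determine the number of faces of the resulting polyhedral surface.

A regular tetrahedron: V=4, E=6, F=4.
Attach a dodecagonal bipyramid (V=14, E=36, F=24) along a 3-gon: merge 3 vertices and 3 edges, delete both glued faces → V=15, E=39, F=26.
Check: V − E + F = 15 − 39 + 26 = 2.

26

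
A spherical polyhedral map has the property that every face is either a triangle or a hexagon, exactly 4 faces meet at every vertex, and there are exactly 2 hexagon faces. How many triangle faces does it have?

Let x be the number of triangles; then F = 2 + x.
Edge–face incidences: 2E = 6·2 + 3·x = 12 + 3x.
Every vertex has degree 4, so 4V = 2E.
Euler: V − E + F = 2 ⇒ (2E)/4 − E + (2 + x) = 2.
Multiply by 8: 2·(2E) − 4·(2E) + 8·(2 + x) = 16, i.e. 16 + 8x − 2·(12 + 3x) = 16.
Collecting terms: 2x − 8 = 16, so 2x = 24, so x = 12.
Then 2E = 12 + 3·12 = 48, so E = 24, V = 2E/4 = 12, F = 2 + 12 = 14.

12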